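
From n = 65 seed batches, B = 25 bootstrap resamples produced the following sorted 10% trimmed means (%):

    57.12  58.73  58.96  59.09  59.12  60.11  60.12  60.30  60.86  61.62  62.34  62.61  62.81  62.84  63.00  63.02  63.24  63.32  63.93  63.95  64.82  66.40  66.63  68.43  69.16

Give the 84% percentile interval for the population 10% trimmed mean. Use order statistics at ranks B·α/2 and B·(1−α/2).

(58.73, 66.63)

α = 0.16; lower rank = 25 × 0.080 = 2; upper rank = 25 × 0.920 = 23.
The 2nd smallest replicate is 58.73; the 23rd is 66.63.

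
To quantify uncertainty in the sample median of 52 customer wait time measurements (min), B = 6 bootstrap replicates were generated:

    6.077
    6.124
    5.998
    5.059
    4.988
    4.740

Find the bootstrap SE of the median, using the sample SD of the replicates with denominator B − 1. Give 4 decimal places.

Bootstrap SE is the standard deviation of the 6 replicate medians.
Mean of replicates: (6.077 + 6.124 + 5.998 + 5.059 + 4.988 + 4.740) / 6 = 32.98600 / 6 = 5.49767
Sum of squared deviations: (+0.57933)² + (+0.62633)² + (+0.50033)² + (−0.43867)² + (−0.50967)² + (−0.75767)² = 2.00450
Variance = 2.00450 / 5 = 0.40090
SE* = √0.40090

SE* = 0.6332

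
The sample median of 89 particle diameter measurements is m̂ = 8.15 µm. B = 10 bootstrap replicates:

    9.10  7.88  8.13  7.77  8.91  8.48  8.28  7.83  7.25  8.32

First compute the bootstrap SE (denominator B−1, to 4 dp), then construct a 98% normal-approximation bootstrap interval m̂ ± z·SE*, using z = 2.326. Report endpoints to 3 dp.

(6.866, 9.434)

Mean of replicates = 8.1950; sum of squared deviations = 2.7447; SE* = √(2.7447/9) = 0.5522
Margin = 2.326 × 0.5522 = 1.2844
Interval: 8.15 ± 1.2844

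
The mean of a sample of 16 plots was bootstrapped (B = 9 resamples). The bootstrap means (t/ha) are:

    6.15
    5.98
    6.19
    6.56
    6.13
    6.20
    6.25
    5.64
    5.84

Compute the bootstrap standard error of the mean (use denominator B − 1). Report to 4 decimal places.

SE* = 0.2620

Bootstrap SE is the standard deviation of the 9 replicate means.
Mean of replicates: (6.15 + 5.98 + 6.19 + 6.56 + 6.13 + 6.20 + 6.25 + 5.64 + 5.84) / 9 = 54.94000 / 9 = 6.10444
Sum of squared deviations: (+0.04556)² + (−0.12444)² + (+0.08556)² + (+0.45556)² + (+0.02556)² + (+0.09556)² + (+0.14556)² + (−0.46444)² + (−0.26444)² = 0.54902
Variance = 0.54902 / 8 = 0.06863
SE* = √0.06863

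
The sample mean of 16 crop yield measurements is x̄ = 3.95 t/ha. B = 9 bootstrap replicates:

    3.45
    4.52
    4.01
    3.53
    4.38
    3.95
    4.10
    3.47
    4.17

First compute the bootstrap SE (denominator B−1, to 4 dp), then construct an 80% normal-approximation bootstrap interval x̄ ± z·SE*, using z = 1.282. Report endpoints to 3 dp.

(3.445, 4.455)

Mean of replicates = 3.9533; sum of squared deviations = 1.2410; SE* = √(1.2410/8) = 0.3939
Margin = 1.282 × 0.3939 = 0.5050
Interval: 3.95 ± 0.5050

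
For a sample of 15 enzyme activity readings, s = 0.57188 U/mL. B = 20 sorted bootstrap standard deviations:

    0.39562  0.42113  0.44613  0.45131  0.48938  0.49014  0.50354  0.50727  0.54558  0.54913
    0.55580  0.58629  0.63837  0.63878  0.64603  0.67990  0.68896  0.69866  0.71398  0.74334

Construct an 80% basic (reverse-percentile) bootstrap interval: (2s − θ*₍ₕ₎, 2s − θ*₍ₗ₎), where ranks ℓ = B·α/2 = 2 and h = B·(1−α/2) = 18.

Percentile endpoints at ranks 2 and 18: θ*₍2₎ = 0.42113, θ*₍18₎ = 0.69866.
Basic interval reflects these around s:
  lower = 2 × 0.57188 − 0.69866 = 0.44510
  upper = 2 × 0.57188 − 0.42113 = 0.72263

(0.44510, 0.72263)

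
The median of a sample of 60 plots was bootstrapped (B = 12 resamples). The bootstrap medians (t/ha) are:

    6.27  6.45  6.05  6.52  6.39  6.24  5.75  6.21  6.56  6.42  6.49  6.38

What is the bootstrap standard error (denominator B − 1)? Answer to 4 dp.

Bootstrap SE is the standard deviation of the 12 replicate medians.
Mean of replicates: (6.27 + 6.45 + 6.05 + 6.52 + 6.39 + 6.24 + 5.75 + 6.21 + 6.56 + 6.42 + 6.49 + 6.38) / 12 = 75.73000 / 12 = 6.31083
Sum of squared deviations: (−0.04083)² + (+0.13917)² + (−0.26083)² + (+0.20917)² + (+0.07917)² + (−0.07083)² + (−0.56083)² + (−0.10083)² + (+0.24917)² + (+0.10917)² + (+0.17917)² + (+0.06917)² = 0.57969
Variance = 0.57969 / 11 = 0.05270
SE* = √0.05270

SE* = 0.2296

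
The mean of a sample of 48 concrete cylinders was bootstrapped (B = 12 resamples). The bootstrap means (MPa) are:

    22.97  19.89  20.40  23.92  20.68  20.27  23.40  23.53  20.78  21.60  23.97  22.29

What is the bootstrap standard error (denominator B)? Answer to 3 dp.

SE* = 1.480

Bootstrap SE is the standard deviation of the 12 replicate means.
Mean of replicates: (22.97 + 19.89 + 20.40 + 23.92 + 20.68 + 20.27 + 23.40 + 23.53 + 20.78 + 21.60 + 23.97 + 22.29) / 12 = 263.7000 / 12 = 21.9750
Sum of squared deviations: (+0.9950)² + (−2.0850)² + (−1.5750)² + (+1.9450)² + (−1.2950)² + (−1.7050)² + (+1.4250)² + (+1.5550)² + (−1.1950)² + (−0.3750)² + (+1.9950)² + (+0.3150)² = 26.2815
Variance = 26.2815 / 12 = 2.1901
SE* = √2.1901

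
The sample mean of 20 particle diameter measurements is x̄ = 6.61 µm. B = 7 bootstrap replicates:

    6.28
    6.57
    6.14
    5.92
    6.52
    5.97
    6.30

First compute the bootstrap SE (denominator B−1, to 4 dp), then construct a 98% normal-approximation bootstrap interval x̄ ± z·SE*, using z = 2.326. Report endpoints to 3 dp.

(6.026, 7.194)

Mean of replicates = 6.2429; sum of squared deviations = 0.3777; SE* = √(0.3777/6) = 0.2509
Margin = 2.326 × 0.2509 = 0.5836
Interval: 6.61 ± 0.5836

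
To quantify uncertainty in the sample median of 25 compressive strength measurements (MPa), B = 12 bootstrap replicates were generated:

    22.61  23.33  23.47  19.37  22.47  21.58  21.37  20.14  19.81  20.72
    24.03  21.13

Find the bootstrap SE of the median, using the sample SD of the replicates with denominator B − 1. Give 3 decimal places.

Bootstrap SE is the standard deviation of the 12 replicate medians.
Mean of replicates: (22.61 + 23.33 + 23.47 + 19.37 + 22.47 + 21.58 + 21.37 + 20.14 + 19.81 + 20.72 + 24.03 + 21.13) / 12 = 260.0300 / 12 = 21.6692
Sum of squared deviations: (+0.9408)² + (+1.6608)² + (+1.8008)² + (−2.2992)² + (+0.8008)² + (−0.0892)² + (−0.2992)² + (−1.5292)² + (−1.8592)² + (−0.9492)² + (+2.3608)² + (−0.5392)² = 25.4715
Variance = 25.4715 / 11 = 2.3156
SE* = √2.3156

SE* = 1.522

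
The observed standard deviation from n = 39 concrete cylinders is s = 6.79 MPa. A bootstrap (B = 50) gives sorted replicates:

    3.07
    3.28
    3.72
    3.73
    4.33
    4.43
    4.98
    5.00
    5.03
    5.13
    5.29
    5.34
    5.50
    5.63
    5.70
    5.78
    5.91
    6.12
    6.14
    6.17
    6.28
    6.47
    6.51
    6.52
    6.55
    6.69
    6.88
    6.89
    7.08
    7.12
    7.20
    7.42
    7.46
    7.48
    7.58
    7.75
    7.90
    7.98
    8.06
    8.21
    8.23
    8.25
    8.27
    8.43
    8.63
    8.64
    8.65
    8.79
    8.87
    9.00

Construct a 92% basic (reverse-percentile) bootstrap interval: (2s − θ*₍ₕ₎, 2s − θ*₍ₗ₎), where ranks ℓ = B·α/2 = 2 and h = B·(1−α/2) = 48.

Percentile endpoints at ranks 2 and 48: θ*₍2₎ = 3.28, θ*₍48₎ = 8.79.
Basic interval reflects these around s:
  lower = 2 × 6.79 − 8.79 = 4.79
  upper = 2 × 6.79 − 3.28 = 10.30

(4.79, 10.30)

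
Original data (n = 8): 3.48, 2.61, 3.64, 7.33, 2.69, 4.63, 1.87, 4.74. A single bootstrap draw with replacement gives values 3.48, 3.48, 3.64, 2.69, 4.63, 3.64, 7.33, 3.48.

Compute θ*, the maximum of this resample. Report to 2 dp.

θ* = 7.33

Maximum = 7.33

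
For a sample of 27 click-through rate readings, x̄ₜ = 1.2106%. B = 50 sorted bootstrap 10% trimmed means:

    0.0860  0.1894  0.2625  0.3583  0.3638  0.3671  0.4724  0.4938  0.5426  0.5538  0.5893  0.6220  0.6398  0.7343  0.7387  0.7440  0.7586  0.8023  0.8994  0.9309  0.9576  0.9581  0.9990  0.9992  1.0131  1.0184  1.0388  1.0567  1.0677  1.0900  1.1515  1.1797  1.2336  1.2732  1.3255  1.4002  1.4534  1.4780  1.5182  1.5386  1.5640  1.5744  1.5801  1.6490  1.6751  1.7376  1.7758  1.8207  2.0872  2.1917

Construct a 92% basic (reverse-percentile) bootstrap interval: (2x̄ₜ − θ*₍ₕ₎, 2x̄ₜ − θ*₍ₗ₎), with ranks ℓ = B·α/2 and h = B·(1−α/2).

Percentile endpoints at ranks 2 and 48: θ*₍2₎ = 0.1894, θ*₍48₎ = 1.8207.
Basic interval reflects these around x̄ₜ:
  lower = 2 × 1.2106 − 1.8207 = 0.6005
  upper = 2 × 1.2106 − 0.1894 = 2.2318

(0.6005, 2.2318)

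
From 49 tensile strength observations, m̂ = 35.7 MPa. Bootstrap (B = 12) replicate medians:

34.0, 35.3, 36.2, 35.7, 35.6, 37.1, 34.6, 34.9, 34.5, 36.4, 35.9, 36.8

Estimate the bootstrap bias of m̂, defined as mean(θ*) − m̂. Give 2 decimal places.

bias = −0.12

mean(θ*) = (34.0 + 35.3 + 36.2 + 35.7 + 35.6 + 37.1 + 34.6 + 34.9 + 34.5 + 36.4 + 35.9 + 36.8) / 12 = 35.583
bias = 35.583 − 35.7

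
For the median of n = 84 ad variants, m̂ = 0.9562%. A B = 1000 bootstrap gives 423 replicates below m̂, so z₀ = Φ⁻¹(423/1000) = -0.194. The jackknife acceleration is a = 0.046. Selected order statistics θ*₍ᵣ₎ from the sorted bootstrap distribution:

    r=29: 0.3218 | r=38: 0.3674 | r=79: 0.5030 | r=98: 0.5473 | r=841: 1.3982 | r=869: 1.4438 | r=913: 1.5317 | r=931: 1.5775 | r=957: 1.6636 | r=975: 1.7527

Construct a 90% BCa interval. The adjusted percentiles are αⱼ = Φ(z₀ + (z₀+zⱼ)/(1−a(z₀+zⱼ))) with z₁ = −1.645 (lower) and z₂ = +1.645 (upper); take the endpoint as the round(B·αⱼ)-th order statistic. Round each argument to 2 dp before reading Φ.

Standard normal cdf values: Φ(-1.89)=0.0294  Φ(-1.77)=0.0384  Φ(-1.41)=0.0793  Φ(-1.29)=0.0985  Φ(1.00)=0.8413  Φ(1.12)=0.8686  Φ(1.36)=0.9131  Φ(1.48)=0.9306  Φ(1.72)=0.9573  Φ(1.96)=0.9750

Lower: z₀ + z₁ = -0.194 + (-1.645) = -1.839; 1 − a(z₀+z₁) = 1 − (0.046)(-1.839) = 1.0846; argument = -0.194 + (-1.839)/1.0846 = -1.8896 → -1.89.
α₁ = Φ(-1.89) = 0.0294; rank = round(1000 × 0.0294) = 29; θ*₍29₎ = 0.3218.
Upper: z₀ + z₂ = 1.451; 1 − a(z₀+z₂) = 0.9333; argument = 1.3608 → 1.36; α₂ = 0.9131; rank = 913; θ*₍913₎ = 1.5317.

(0.3218, 1.5317)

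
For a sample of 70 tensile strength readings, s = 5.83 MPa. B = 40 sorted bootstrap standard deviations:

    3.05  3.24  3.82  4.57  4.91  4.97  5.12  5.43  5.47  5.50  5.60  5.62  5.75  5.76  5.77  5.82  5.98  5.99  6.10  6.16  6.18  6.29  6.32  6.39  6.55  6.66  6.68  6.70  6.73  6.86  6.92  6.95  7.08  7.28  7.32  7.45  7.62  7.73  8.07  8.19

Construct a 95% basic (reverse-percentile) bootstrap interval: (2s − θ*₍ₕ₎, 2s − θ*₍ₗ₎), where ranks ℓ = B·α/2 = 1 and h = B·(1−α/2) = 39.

Percentile endpoints at ranks 1 and 39: θ*₍1₎ = 3.05, θ*₍39₎ = 8.07.
Basic interval reflects these around s:
  lower = 2 × 5.83 − 8.07 = 3.59
  upper = 2 × 5.83 − 3.05 = 8.61

(3.59, 8.61)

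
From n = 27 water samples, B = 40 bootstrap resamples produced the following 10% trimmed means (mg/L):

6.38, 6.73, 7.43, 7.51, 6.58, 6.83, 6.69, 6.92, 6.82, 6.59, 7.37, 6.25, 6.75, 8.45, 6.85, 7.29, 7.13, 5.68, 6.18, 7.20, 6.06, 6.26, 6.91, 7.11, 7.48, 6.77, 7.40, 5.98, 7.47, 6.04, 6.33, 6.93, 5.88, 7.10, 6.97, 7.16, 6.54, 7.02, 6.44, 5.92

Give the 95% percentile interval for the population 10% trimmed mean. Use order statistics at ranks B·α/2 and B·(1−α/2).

Sorted replicates: 5.68, 5.88, 5.92, 5.98, 6.04, 6.06, 6.18, 6.25, 6.26, 6.33, 6.38, 6.44, 6.54, 6.58, 6.59, 6.69, 6.73, 6.75, 6.77, 6.82, 6.83, 6.85, 6.91, 6.92, 6.93, 6.97, 7.02, 7.10, 7.11, 7.13, 7.16, 7.20, 7.29, 7.37, 7.40, 7.43, 7.47, 7.48, 7.51, 8.45
α = 0.05; lower rank = 40 × 0.025 = 1; upper rank = 40 × 0.975 = 39.
The 1st smallest replicate is 5.68; the 39th is 7.51.

(5.68, 7.51)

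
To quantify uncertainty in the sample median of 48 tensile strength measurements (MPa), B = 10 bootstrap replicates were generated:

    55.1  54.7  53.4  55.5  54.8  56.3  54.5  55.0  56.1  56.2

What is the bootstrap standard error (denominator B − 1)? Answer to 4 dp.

SE* = 0.8996

Bootstrap SE is the standard deviation of the 10 replicate medians.
Mean of replicates: (55.1 + 54.7 + 53.4 + 55.5 + 54.8 + 56.3 + 54.5 + 55.0 + 56.1 + 56.2) / 10 = 551.60000 / 10 = 55.16000
Sum of squared deviations: (−0.06000)² + (−0.46000)² + (−1.76000)² + (+0.34000)² + (−0.36000)² + (+1.14000)² + (−0.66000)² + (−0.16000)² + (+0.94000)² + (+1.04000)² = 7.28400
Variance = 7.28400 / 9 = 0.80933
SE* = √0.80933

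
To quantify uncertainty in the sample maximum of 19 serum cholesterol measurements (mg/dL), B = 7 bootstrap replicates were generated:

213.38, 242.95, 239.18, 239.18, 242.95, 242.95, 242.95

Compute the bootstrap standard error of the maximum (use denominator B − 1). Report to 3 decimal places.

SE* = 10.848

Bootstrap SE is the standard deviation of the 7 replicate maximums.
Mean of replicates: (213.38 + 242.95 + 239.18 + 239.18 + 242.95 + 242.95 + 242.95) / 7 = 1663.5400 / 7 = 237.6486
Sum of squared deviations: (−24.2686)² + (+5.3014)² + (+1.5314)² + (+1.5314)² + (+5.3014)² + (+5.3014)² + (+5.3014)² = 706.0747
Variance = 706.0747 / 6 = 117.6791
SE* = √117.6791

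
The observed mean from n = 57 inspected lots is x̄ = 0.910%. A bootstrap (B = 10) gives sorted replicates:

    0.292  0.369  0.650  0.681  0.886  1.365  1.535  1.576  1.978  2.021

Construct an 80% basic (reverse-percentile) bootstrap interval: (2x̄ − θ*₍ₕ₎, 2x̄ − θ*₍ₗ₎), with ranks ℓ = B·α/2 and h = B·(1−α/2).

Percentile endpoints at ranks 1 and 9: θ*₍1₎ = 0.292, θ*₍9₎ = 1.978.
Basic interval reflects these around x̄:
  lower = 2 × 0.910 − 1.978 = -0.158
  upper = 2 × 0.910 − 0.292 = 1.528

(-0.158, 1.528)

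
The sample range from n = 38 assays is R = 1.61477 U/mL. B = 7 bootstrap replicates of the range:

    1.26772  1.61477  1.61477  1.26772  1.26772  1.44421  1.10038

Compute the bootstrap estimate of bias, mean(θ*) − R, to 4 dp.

mean(θ*) = (1.26772 + 1.61477 + 1.61477 + 1.26772 + 1.26772 + 1.44421 + 1.10038) / 7 = 1.36818
bias = 1.36818 − 1.61477

bias = −0.2466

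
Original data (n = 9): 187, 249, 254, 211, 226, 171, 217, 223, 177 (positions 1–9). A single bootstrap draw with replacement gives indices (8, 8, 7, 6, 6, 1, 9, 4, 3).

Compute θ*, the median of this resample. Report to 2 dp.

Resample values: 223, 223, 217, 171, 171, 187, 177, 211, 254.
Sorted: 171, 171, 177, 187, 211, 217, 223, 223, 254
Median = middle value = 211.00

θ* = 211.00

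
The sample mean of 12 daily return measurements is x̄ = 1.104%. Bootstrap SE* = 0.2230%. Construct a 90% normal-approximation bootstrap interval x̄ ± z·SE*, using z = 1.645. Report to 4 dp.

Margin = 1.645 × 0.2230 = 0.36684
Interval: 1.104 ± 0.36684

(0.7372, 1.4708)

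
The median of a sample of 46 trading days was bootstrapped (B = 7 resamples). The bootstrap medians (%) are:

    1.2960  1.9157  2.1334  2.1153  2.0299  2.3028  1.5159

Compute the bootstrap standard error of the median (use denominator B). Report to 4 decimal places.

Bootstrap SE is the standard deviation of the 7 replicate medians.
Mean of replicates: (1.2960 + 1.9157 + 2.1334 + 2.1153 + 2.0299 + 2.3028 + 1.5159) / 7 = 13.30900 / 7 = 1.90129
Sum of squared deviations: (−0.60529)² + (+0.01441)² + (+0.23211)² + (+0.21401)² + (+0.12861)² + (+0.40151)² + (−0.38539)² = 0.79254
Variance = 0.79254 / 7 = 0.11322
SE* = √0.11322

SE* = 0.3365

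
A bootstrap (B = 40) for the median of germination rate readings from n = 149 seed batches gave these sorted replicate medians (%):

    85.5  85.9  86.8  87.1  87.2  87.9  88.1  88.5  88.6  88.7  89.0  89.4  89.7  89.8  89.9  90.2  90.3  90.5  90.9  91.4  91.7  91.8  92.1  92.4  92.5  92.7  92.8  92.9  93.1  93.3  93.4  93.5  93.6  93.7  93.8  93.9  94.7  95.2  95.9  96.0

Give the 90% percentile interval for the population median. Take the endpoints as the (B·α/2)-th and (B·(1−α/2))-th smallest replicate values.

(85.9, 95.2)

α = 0.10; lower rank = 40 × 0.050 = 2; upper rank = 40 × 0.950 = 38.
The 2nd smallest replicate is 85.9; the 38th is 95.2.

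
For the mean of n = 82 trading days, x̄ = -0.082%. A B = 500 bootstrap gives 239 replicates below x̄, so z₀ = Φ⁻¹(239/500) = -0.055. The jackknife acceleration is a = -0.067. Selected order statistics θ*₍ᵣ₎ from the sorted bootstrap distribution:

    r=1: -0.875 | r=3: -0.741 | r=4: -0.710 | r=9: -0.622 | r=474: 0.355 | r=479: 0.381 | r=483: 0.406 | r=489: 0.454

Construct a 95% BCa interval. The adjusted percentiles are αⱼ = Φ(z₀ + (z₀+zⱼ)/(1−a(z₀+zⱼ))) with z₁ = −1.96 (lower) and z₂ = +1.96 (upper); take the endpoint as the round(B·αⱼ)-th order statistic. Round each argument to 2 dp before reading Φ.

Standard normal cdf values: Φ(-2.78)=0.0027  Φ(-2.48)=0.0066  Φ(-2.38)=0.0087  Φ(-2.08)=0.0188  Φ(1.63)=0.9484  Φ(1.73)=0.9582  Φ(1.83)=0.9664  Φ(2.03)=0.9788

(-0.710, 0.355)

Lower: z₀ + z₁ = -0.055 + (-1.960) = -2.015; 1 − a(z₀+z₁) = 1 − (-0.067)(-2.015) = 0.8650; argument = -0.055 + (-2.015)/0.8650 = -2.3845 → -2.38.
α₁ = Φ(-2.38) = 0.0087; rank = round(500 × 0.0087) = 4; θ*₍4₎ = -0.710.
Upper: z₀ + z₂ = 1.905; 1 − a(z₀+z₂) = 1.1276; argument = 1.6344 → 1.63; α₂ = 0.9484; rank = 474; θ*₍474₎ = 0.355.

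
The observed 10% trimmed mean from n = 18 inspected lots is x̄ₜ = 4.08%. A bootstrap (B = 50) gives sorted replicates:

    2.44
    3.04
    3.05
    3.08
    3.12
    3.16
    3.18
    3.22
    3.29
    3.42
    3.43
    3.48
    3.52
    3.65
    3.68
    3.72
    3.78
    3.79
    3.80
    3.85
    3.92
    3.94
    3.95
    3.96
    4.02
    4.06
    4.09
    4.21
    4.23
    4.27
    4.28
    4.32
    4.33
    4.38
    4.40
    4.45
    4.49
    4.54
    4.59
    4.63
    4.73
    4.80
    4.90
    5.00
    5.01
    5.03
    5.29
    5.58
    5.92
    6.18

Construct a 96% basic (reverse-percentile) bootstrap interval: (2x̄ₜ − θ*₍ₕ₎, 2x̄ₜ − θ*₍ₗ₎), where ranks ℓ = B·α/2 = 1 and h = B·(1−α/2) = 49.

Percentile endpoints at ranks 1 and 49: θ*₍1₎ = 2.44, θ*₍49₎ = 5.92.
Basic interval reflects these around x̄ₜ:
  lower = 2 × 4.08 − 5.92 = 2.24
  upper = 2 × 4.08 − 2.44 = 5.72

(2.24, 5.72)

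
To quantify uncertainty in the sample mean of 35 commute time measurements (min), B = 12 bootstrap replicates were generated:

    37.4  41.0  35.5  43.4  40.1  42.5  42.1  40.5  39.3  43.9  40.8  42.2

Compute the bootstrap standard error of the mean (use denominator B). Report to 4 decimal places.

SE* = 2.3339

Bootstrap SE is the standard deviation of the 12 replicate means.
Mean of replicates: (37.4 + 41.0 + 35.5 + 43.4 + 40.1 + 42.5 + 42.1 + 40.5 + 39.3 + 43.9 + 40.8 + 42.2) / 12 = 488.70000 / 12 = 40.72500
Sum of squared deviations: (−3.32500)² + (+0.27500)² + (−5.22500)² + (+2.67500)² + (−0.62500)² + (+1.77500)² + (+1.37500)² + (−0.22500)² + (−1.42500)² + (+3.17500)² + (+0.07500)² + (+1.47500)² = 65.36250
Variance = 65.36250 / 12 = 5.44688
SE* = √5.44688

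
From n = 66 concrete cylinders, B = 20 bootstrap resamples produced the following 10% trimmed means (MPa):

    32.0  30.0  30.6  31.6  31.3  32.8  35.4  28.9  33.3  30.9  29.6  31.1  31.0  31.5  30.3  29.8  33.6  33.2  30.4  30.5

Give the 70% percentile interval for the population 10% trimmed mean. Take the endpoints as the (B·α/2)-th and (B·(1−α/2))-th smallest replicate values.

Sorted replicates: 28.9, 29.6, 29.8, 30.0, 30.3, 30.4, 30.5, 30.6, 30.9, 31.0, 31.1, 31.3, 31.5, 31.6, 32.0, 32.8, 33.2, 33.3, 33.6, 35.4
α = 0.30; lower rank = 20 × 0.150 = 3; upper rank = 20 × 0.850 = 17.
The 3rd smallest replicate is 29.8; the 17th is 33.2.

(29.8, 33.2)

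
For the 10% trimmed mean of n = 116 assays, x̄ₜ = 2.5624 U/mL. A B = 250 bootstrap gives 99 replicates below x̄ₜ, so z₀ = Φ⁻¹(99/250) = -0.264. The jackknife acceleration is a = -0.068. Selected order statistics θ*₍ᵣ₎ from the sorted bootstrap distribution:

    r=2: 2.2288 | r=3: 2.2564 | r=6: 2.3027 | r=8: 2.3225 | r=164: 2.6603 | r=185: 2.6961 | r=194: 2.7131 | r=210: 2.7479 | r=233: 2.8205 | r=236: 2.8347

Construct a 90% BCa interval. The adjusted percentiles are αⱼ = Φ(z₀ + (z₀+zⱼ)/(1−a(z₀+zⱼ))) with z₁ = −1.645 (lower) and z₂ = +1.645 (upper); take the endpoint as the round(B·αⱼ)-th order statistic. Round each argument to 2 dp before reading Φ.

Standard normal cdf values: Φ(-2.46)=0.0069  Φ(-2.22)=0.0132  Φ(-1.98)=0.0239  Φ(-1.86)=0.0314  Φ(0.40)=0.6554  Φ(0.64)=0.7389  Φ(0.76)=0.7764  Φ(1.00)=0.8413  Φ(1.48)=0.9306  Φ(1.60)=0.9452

Lower: z₀ + z₁ = -0.264 + (-1.645) = -1.909; 1 − a(z₀+z₁) = 1 − (-0.068)(-1.909) = 0.8702; argument = -0.264 + (-1.909)/0.8702 = -2.4578 → -2.46.
α₁ = Φ(-2.46) = 0.0069; rank = round(250 × 0.0069) = 2; θ*₍2₎ = 2.2288.
Upper: z₀ + z₂ = 1.381; 1 − a(z₀+z₂) = 1.0939; argument = 0.9984 → 1.00; α₂ = 0.8413; rank = 210; θ*₍210₎ = 2.7479.

(2.2288, 2.7479)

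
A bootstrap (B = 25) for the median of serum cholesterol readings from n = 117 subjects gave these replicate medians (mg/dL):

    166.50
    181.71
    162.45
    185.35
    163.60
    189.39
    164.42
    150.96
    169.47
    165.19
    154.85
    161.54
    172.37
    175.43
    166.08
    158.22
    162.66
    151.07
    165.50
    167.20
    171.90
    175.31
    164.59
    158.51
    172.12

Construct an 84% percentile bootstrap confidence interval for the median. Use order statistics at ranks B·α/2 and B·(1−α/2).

(151.07, 181.71)

Sorted replicates: 150.96, 151.07, 154.85, 158.22, 158.51, 161.54, 162.45, 162.66, 163.60, 164.42, 164.59, 165.19, 165.50, 166.08, 166.50, 167.20, 169.47, 171.90, 172.12, 172.37, 175.31, 175.43, 181.71, 185.35, 189.39
α = 0.16; lower rank = 25 × 0.080 = 2; upper rank = 25 × 0.920 = 23.
The 2nd smallest replicate is 151.07; the 23rd is 181.71.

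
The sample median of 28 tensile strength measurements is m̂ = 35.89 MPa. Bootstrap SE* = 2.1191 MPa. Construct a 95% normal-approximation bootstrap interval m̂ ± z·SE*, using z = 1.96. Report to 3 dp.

(31.737, 40.043)

Margin = 1.96 × 2.1191 = 4.1534
Interval: 35.89 ± 4.1534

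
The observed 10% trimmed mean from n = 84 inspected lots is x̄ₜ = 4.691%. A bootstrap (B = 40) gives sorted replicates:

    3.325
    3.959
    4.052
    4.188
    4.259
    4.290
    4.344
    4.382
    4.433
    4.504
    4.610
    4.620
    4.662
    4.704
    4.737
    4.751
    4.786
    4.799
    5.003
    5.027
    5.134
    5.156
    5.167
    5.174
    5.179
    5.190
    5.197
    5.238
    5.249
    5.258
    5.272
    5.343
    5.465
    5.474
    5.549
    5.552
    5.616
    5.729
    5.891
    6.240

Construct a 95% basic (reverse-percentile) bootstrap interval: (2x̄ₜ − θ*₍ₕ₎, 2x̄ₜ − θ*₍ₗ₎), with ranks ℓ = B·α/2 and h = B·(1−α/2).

Percentile endpoints at ranks 1 and 39: θ*₍1₎ = 3.325, θ*₍39₎ = 5.891.
Basic interval reflects these around x̄ₜ:
  lower = 2 × 4.691 − 5.891 = 3.491
  upper = 2 × 4.691 − 3.325 = 6.057

(3.491, 6.057)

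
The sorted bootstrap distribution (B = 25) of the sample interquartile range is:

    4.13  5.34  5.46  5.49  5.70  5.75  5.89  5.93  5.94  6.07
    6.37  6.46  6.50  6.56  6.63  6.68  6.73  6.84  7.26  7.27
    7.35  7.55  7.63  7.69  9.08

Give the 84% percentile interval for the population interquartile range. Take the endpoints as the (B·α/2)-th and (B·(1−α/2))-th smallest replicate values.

α = 0.16; lower rank = 25 × 0.080 = 2; upper rank = 25 × 0.920 = 23.
The 2nd smallest replicate is 5.34; the 23rd is 7.63.

(5.34, 7.63)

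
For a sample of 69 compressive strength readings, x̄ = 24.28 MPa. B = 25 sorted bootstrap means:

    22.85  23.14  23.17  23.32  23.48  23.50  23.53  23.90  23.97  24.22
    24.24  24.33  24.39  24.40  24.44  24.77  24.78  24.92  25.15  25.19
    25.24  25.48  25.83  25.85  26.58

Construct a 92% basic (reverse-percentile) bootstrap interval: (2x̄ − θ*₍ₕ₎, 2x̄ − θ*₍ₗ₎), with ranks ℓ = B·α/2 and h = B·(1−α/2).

Percentile endpoints at ranks 1 and 24: θ*₍1₎ = 22.85, θ*₍24₎ = 25.85.
Basic interval reflects these around x̄:
  lower = 2 × 24.28 − 25.85 = 22.71
  upper = 2 × 24.28 − 22.85 = 25.71

(22.71, 25.71)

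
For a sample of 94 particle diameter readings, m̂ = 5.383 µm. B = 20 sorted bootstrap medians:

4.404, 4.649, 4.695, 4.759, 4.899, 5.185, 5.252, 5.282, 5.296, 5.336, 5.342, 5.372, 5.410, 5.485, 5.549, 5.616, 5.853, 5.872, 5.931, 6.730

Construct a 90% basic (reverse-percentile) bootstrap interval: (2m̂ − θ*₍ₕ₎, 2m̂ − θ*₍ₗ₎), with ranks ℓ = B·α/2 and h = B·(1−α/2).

(4.835, 6.362)

Percentile endpoints at ranks 1 and 19: θ*₍1₎ = 4.404, θ*₍19₎ = 5.931.
Basic interval reflects these around m̂:
  lower = 2 × 5.383 − 5.931 = 4.835
  upper = 2 × 5.383 − 4.404 = 6.362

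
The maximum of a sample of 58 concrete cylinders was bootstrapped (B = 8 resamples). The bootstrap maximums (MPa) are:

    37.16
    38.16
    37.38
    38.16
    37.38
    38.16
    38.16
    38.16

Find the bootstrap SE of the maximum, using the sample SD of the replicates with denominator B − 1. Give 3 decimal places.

Bootstrap SE is the standard deviation of the 8 replicate maximums.
Mean of replicates: (37.16 + 38.16 + 37.38 + 38.16 + 37.38 + 38.16 + 38.16 + 38.16) / 8 = 302.7200 / 8 = 37.8400
Sum of squared deviations: (−0.6800)² + (+0.3200)² + (−0.4600)² + (+0.3200)² + (−0.4600)² + (+0.3200)² + (+0.3200)² + (+0.3200)² = 1.3976
Variance = 1.3976 / 7 = 0.1997
SE* = √0.1997

SE* = 0.447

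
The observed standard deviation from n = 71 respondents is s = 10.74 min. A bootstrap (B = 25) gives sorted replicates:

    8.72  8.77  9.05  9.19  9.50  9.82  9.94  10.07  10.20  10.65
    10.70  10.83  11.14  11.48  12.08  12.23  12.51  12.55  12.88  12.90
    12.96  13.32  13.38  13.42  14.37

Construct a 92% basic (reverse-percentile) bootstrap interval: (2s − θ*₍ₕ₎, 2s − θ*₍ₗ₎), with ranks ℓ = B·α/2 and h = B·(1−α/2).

Percentile endpoints at ranks 1 and 24: θ*₍1₎ = 8.72, θ*₍24₎ = 13.42.
Basic interval reflects these around s:
  lower = 2 × 10.74 − 13.42 = 8.06
  upper = 2 × 10.74 − 8.72 = 12.76

(8.06, 12.76)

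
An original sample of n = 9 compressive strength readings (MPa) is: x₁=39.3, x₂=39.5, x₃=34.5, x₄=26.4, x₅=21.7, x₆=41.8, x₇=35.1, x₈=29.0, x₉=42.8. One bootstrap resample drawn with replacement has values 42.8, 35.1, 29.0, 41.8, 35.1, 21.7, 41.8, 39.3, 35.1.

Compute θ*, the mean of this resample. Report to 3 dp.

Mean = (42.8 + 35.1 + 29.0 + 41.8 + 35.1 + 21.7 + 41.8 + 39.3 + 35.1) / 9 = 321.70 / 9 = 35.744

θ* = 35.744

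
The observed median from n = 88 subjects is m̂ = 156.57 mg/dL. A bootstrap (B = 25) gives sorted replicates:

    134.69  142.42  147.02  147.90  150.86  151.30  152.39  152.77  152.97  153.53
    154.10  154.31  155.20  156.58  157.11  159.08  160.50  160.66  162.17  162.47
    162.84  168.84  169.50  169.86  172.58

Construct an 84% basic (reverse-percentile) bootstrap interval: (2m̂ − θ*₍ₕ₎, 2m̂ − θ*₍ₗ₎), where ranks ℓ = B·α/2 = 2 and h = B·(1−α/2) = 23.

Percentile endpoints at ranks 2 and 23: θ*₍2₎ = 142.42, θ*₍23₎ = 169.50.
Basic interval reflects these around m̂:
  lower = 2 × 156.57 − 169.50 = 143.64
  upper = 2 × 156.57 − 142.42 = 170.72

(143.64, 170.72)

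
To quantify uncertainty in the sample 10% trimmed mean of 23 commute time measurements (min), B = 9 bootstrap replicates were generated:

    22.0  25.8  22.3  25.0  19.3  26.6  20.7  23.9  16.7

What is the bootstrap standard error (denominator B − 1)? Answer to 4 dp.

SE* = 3.2271

Bootstrap SE is the standard deviation of the 9 replicate 10% trimmed means.
Mean of replicates: (22.0 + 25.8 + 22.3 + 25.0 + 19.3 + 26.6 + 20.7 + 23.9 + 16.7) / 9 = 202.30000 / 9 = 22.47778
Sum of squared deviations: (−0.47778)² + (+3.32222)² + (−0.17778)² + (+2.52222)² + (−3.17778)² + (+4.12222)² + (−1.77778)² + (+1.42222)² + (−5.77778)² = 83.31556
Variance = 83.31556 / 8 = 10.41444
SE* = √10.41444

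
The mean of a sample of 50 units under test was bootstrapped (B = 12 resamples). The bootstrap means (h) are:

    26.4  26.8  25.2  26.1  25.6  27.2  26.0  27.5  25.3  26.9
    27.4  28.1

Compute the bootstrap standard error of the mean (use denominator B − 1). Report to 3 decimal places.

SE* = 0.927

Bootstrap SE is the standard deviation of the 12 replicate means.
Mean of replicates: (26.4 + 26.8 + 25.2 + 26.1 + 25.6 + 27.2 + 26.0 + 27.5 + 25.3 + 26.9 + 27.4 + 28.1) / 12 = 318.5000 / 12 = 26.5417
Sum of squared deviations: (−0.1417)² + (+0.2583)² + (−1.3417)² + (−0.4417)² + (−0.9417)² + (+0.6583)² + (−0.5417)² + (+0.9583)² + (−1.2417)² + (+0.3583)² + (+0.8583)² + (+1.5583)² = 9.4492
Variance = 9.4492 / 11 = 0.8590
SE* = √0.8590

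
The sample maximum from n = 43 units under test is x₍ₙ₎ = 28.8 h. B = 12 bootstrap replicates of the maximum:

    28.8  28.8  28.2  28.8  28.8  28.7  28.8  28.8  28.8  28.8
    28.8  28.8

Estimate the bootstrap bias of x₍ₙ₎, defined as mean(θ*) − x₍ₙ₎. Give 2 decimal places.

mean(θ*) = (28.8 + 28.8 + 28.2 + 28.8 + 28.8 + 28.7 + 28.8 + 28.8 + 28.8 + 28.8 + 28.8 + 28.8) / 12 = 28.742
bias = 28.742 − 28.8

bias = −0.06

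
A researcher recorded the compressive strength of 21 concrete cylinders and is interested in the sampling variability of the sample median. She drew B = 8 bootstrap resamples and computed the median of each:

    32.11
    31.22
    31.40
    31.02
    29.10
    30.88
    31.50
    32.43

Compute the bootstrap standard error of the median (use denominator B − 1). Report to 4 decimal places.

Bootstrap SE is the standard deviation of the 8 replicate medians.
Mean of replicates: (32.11 + 31.22 + 31.40 + 31.02 + 29.10 + 30.88 + 31.50 + 32.43) / 8 = 249.66000 / 8 = 31.20750
Sum of squared deviations: (+0.90250)² + (+0.01250)² + (+0.19250)² + (−0.18750)² + (−2.10750)² + (−0.32750)² + (+0.29250)² + (+1.22250)² = 7.01575
Variance = 7.01575 / 7 = 1.00225
SE* = √1.00225

SE* = 1.0011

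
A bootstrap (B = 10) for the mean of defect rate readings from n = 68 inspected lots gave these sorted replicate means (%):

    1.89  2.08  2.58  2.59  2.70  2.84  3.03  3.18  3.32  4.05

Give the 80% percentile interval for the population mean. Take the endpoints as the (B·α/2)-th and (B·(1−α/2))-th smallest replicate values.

α = 0.20; lower rank = 10 × 0.100 = 1; upper rank = 10 × 0.900 = 9.
The 1st smallest replicate is 1.89; the 9th is 3.32.

(1.89, 3.32)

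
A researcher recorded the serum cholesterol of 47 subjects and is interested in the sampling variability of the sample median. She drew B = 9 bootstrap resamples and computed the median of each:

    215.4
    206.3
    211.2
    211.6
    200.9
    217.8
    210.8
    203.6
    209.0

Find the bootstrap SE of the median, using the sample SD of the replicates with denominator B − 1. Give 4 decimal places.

Bootstrap SE is the standard deviation of the 9 replicate medians.
Mean of replicates: (215.4 + 206.3 + 211.2 + 211.6 + 200.9 + 217.8 + 210.8 + 203.6 + 209.0) / 9 = 1886.60000 / 9 = 209.62222
Sum of squared deviations: (+5.77778)² + (−3.32222)² + (+1.57778)² + (+1.97778)² + (−8.72222)² + (+8.17778)² + (+1.17778)² + (−6.02222)² + (−0.62222)² = 231.81556
Variance = 231.81556 / 8 = 28.97694
SE* = √28.97694

SE* = 5.3830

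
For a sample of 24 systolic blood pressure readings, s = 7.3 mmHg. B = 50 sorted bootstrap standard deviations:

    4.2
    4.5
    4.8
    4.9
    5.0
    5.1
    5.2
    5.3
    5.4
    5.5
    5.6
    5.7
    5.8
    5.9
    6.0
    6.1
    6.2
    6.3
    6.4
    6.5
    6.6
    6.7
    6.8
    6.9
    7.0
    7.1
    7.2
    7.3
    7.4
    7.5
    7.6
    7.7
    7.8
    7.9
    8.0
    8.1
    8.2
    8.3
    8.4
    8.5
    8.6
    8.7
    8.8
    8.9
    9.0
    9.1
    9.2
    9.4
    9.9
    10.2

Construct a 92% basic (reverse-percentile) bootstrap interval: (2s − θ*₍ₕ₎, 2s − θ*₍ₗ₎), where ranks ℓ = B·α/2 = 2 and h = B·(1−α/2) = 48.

(5.2, 10.1)

Percentile endpoints at ranks 2 and 48: θ*₍2₎ = 4.5, θ*₍48₎ = 9.4.
Basic interval reflects these around s:
  lower = 2 × 7.3 − 9.4 = 5.2
  upper = 2 × 7.3 − 4.5 = 10.1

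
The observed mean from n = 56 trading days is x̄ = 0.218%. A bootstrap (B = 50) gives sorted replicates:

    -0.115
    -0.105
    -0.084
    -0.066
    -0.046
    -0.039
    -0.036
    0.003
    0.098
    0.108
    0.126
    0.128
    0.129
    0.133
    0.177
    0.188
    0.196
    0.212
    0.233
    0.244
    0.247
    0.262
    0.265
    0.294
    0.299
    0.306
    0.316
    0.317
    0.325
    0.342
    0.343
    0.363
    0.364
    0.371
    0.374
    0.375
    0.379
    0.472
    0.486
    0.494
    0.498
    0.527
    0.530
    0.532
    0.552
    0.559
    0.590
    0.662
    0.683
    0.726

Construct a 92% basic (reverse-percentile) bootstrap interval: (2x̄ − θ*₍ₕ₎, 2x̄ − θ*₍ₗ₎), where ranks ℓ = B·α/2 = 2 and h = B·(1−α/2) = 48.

Percentile endpoints at ranks 2 and 48: θ*₍2₎ = -0.105, θ*₍48₎ = 0.662.
Basic interval reflects these around x̄:
  lower = 2 × 0.218 − 0.662 = -0.226
  upper = 2 × 0.218 − -0.105 = 0.541

(-0.226, 0.541)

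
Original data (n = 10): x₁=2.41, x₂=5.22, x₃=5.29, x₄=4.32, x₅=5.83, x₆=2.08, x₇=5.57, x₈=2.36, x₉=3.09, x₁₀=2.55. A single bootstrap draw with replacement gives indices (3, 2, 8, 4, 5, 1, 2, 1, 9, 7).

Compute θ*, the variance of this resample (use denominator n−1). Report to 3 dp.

θ* = 2.093

Resample values: 5.29, 5.22, 2.36, 4.32, 5.83, 2.41, 5.22, 2.41, 3.09, 5.57.
Mean = 4.1720; sum of squared deviations = 18.8352
s² = 18.8352 / 9 = 2.0928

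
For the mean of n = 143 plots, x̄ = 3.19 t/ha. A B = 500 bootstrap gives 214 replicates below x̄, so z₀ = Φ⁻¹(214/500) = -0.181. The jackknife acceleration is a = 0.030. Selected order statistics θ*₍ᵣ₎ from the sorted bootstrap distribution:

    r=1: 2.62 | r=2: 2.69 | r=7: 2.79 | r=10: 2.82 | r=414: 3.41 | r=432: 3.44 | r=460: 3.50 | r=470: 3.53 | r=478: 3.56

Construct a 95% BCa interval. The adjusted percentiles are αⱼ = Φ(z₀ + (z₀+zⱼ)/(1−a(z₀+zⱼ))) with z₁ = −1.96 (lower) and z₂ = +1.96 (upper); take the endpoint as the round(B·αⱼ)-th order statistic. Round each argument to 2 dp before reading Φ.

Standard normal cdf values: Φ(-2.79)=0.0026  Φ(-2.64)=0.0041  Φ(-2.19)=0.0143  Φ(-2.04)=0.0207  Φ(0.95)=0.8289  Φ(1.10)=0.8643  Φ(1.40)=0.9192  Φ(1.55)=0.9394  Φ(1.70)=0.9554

(2.79, 3.56)

Lower: z₀ + z₁ = -0.181 + (-1.960) = -2.141; 1 − a(z₀+z₁) = 1 − (0.030)(-2.141) = 1.0642; argument = -0.181 + (-2.141)/1.0642 = -2.1928 → -2.19.
α₁ = Φ(-2.19) = 0.0143; rank = round(500 × 0.0143) = 7; θ*₍7₎ = 2.79.
Upper: z₀ + z₂ = 1.779; 1 − a(z₀+z₂) = 0.9466; argument = 1.6983 → 1.70; α₂ = 0.9554; rank = 478; θ*₍478₎ = 3.56.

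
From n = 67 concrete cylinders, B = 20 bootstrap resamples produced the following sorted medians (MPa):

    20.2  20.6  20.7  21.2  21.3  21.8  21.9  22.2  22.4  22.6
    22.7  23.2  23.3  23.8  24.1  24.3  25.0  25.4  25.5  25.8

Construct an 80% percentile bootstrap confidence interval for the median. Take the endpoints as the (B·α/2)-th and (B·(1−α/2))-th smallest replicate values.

(20.6, 25.4)

α = 0.20; lower rank = 20 × 0.100 = 2; upper rank = 20 × 0.900 = 18.
The 2nd smallest replicate is 20.6; the 18th is 25.4.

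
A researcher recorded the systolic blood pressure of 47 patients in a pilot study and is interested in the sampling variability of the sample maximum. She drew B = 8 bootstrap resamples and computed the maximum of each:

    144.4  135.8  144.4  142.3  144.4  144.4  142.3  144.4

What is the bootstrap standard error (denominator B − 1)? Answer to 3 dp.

Bootstrap SE is the standard deviation of the 8 replicate maximums.
Mean of replicates: (144.4 + 135.8 + 144.4 + 142.3 + 144.4 + 144.4 + 142.3 + 144.4) / 8 = 1142.4000 / 8 = 142.8000
Sum of squared deviations: (+1.6000)² + (−7.0000)² + (+1.6000)² + (−0.5000)² + (+1.6000)² + (+1.6000)² + (−0.5000)² + (+1.6000)² = 62.3000
Variance = 62.3000 / 7 = 8.9000
SE* = √8.9000

SE* = 2.983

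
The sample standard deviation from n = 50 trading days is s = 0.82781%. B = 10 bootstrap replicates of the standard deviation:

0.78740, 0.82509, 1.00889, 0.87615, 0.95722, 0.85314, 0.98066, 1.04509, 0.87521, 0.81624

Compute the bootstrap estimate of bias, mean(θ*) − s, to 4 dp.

mean(θ*) = (0.78740 + 0.82509 + 1.00889 + 0.87615 + 0.95722 + 0.85314 + 0.98066 + 1.04509 + 0.87521 + 0.81624) / 10 = 0.90251
bias = 0.90251 − 0.82781

bias = +0.0747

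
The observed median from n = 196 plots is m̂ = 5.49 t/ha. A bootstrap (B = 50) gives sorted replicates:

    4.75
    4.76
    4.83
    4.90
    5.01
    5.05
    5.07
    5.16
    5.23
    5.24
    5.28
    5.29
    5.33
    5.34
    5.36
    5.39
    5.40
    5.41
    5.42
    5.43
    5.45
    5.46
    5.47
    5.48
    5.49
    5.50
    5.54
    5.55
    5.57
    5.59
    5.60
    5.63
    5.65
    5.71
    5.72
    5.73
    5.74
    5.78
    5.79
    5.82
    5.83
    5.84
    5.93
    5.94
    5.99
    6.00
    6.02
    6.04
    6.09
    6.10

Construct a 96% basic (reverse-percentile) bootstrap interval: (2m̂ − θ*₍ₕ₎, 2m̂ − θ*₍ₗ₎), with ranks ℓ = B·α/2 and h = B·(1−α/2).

(4.89, 6.23)

Percentile endpoints at ranks 1 and 49: θ*₍1₎ = 4.75, θ*₍49₎ = 6.09.
Basic interval reflects these around m̂:
  lower = 2 × 5.49 − 6.09 = 4.89
  upper = 2 × 5.49 − 4.75 = 6.23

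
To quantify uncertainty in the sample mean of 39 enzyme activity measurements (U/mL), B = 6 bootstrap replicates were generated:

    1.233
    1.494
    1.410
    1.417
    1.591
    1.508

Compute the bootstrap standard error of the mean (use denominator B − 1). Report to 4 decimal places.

SE* = 0.1221

Bootstrap SE is the standard deviation of the 6 replicate means.
Mean of replicates: (1.233 + 1.494 + 1.410 + 1.417 + 1.591 + 1.508) / 6 = 8.65300 / 6 = 1.44217
Sum of squared deviations: (−0.20917)² + (+0.05183)² + (−0.03217)² + (−0.02517)² + (+0.14883)² + (+0.06583)² = 0.07459
Variance = 0.07459 / 5 = 0.01492
SE* = √0.01492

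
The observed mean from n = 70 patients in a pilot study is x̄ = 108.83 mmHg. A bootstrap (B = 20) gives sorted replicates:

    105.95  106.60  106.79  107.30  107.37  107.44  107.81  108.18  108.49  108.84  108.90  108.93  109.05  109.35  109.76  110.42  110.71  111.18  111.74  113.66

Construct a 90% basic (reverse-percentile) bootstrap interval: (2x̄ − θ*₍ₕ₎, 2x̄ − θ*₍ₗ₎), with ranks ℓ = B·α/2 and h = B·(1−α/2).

Percentile endpoints at ranks 1 and 19: θ*₍1₎ = 105.95, θ*₍19₎ = 111.74.
Basic interval reflects these around x̄:
  lower = 2 × 108.83 − 111.74 = 105.92
  upper = 2 × 108.83 − 105.95 = 111.71

(105.92, 111.71)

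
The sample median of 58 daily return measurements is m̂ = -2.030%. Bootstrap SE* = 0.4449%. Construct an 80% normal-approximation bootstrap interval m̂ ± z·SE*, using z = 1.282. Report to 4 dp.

Margin = 1.282 × 0.4449 = 0.57036
Interval: -2.030 ± 0.57036

(-2.6004, -1.4596)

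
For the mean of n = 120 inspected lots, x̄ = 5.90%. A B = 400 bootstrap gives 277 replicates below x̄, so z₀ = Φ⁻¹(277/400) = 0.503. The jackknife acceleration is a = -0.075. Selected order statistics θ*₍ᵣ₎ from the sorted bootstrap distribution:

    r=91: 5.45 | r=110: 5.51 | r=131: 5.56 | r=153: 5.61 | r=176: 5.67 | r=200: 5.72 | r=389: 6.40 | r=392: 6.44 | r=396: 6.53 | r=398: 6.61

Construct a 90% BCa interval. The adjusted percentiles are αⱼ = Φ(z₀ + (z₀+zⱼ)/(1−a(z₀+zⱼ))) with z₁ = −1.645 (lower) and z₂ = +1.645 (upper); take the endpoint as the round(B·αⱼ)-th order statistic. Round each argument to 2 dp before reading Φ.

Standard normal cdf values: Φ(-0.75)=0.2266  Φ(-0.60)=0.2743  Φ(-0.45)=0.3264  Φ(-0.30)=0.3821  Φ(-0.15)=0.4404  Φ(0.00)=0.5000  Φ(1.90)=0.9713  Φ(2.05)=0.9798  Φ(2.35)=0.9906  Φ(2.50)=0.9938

Lower: z₀ + z₁ = 0.503 + (-1.645) = -1.142; 1 − a(z₀+z₁) = 1 − (-0.075)(-1.142) = 0.9143; argument = 0.503 + (-1.142)/0.9143 = -0.7460 → -0.75.
α₁ = Φ(-0.75) = 0.2266; rank = round(400 × 0.2266) = 91; θ*₍91₎ = 5.45.
Upper: z₀ + z₂ = 2.148; 1 − a(z₀+z₂) = 1.1611; argument = 2.3530 → 2.35; α₂ = 0.9906; rank = 396; θ*₍396₎ = 6.53.

(5.45, 6.53)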